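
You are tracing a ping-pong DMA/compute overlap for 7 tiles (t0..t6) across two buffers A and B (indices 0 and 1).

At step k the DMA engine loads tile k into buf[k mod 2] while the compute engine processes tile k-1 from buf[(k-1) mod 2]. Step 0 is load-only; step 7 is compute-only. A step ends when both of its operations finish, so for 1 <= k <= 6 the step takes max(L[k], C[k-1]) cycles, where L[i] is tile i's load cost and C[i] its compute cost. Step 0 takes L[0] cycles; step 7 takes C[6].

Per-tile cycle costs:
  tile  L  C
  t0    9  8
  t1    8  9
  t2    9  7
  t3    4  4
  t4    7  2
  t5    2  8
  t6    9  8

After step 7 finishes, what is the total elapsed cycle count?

end_cycle[7] = 59

step 0: L[0]=9 → dur=9, Σ=9 | A=load:t0 B=idle [load-only]
step 1: L[1]=8 C[0]=8 → dur=8, Σ=17 | A=compute:t0 B=load:t1 [tied]
step 2: L[2]=9 C[1]=9 → dur=9, Σ=26 | A=load:t2 B=compute:t1 [tied]
step 3: L[3]=4 C[2]=7 → dur=7, Σ=33 | A=compute:t2 B=load:t3 [compute-bound]
step 4: L[4]=7 C[3]=4 → dur=7, Σ=40 | A=load:t4 B=compute:t3 [load-bound]
step 5: L[5]=2 C[4]=2 → dur=2, Σ=42 | A=compute:t4 B=load:t5 [tied]
step 6: L[6]=9 C[5]=8 → dur=9, Σ=51 | A=load:t6 B=compute:t5 [load-bound]
step 7: C[6]=8 → dur=8, Σ=59 | A=compute:t6 B=idle [compute-only]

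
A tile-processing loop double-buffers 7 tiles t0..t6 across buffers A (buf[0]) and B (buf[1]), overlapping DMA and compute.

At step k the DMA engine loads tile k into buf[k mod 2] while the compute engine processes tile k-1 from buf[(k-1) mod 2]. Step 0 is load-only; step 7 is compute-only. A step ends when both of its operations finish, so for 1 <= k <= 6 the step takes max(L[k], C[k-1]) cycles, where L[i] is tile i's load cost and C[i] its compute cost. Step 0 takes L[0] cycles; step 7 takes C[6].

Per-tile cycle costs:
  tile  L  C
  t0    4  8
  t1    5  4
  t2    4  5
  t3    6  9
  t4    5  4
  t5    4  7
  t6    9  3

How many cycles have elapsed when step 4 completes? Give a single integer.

end_cycle[4] = 31

[0] DMA t0→A (4c) ∥ CU idle ⇒ 4c, clock 4
[1] DMA t1→B (5c) ∥ CU A:t0 (8c) ⇒ 8c, clock 12
[2] DMA t2→A (4c) ∥ CU B:t1 (4c) ⇒ 4c, clock 16
[3] DMA t3→B (6c) ∥ CU A:t2 (5c) ⇒ 6c, clock 22
[4] DMA t4→A (5c) ∥ CU B:t3 (9c) ⇒ 9c, clock 31
[5] DMA t5→B (4c) ∥ CU A:t4 (4c) ⇒ 4c, clock 35
[6] DMA t6→A (9c) ∥ CU B:t5 (7c) ⇒ 9c, clock 44
[7] DMA idle ∥ CU A:t6 (3c) ⇒ 3c, clock 47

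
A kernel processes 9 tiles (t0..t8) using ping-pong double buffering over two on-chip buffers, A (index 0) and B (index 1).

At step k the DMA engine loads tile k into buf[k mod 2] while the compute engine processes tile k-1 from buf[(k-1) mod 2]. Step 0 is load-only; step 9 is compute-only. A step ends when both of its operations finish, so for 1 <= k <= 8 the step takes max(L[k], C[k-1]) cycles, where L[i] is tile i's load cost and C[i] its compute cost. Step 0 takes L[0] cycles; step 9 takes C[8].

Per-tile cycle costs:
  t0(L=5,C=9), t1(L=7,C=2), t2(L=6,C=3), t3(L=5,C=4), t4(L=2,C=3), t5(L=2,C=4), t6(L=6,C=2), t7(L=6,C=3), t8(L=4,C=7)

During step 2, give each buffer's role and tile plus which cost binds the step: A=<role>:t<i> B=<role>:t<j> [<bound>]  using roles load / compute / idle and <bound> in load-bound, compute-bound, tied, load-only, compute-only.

k=0 load=t0/5c comp=- wait=5 total=5
k=1 load=t1/7c comp=t0/9c wait=9 total=14
k=2 load=t2/6c comp=t1/2c wait=6 total=20
k=3 load=t3/5c comp=t2/3c wait=5 total=25
k=4 load=t4/2c comp=t3/4c wait=4 total=29
k=5 load=t5/2c comp=t4/3c wait=3 total=32
k=6 load=t6/6c comp=t5/4c wait=6 total=38
k=7 load=t7/6c comp=t6/2c wait=6 total=44
k=8 load=t8/4c comp=t7/3c wait=4 total=48
k=9 load=- comp=t8/7c wait=7 total=55

step 2: A=load:t2 B=compute:t1 [load-bound]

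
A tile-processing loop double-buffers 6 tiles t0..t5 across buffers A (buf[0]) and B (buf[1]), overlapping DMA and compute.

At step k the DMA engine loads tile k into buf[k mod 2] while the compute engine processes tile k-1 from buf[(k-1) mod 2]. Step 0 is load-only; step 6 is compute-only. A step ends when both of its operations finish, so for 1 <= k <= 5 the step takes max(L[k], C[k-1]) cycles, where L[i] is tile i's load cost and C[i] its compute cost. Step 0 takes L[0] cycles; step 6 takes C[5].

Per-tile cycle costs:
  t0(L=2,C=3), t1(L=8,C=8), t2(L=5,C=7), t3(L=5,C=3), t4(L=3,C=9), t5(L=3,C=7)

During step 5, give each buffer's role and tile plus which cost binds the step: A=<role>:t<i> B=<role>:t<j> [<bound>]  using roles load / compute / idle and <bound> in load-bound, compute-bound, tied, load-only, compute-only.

step 0: L[0]=2 → dur=2, Σ=2 | A=load:t0 B=idle [load-only]
step 1: L[1]=8 C[0]=3 → dur=8, Σ=10 | A=compute:t0 B=load:t1 [load-bound]
step 2: L[2]=5 C[1]=8 → dur=8, Σ=18 | A=load:t2 B=compute:t1 [compute-bound]
step 3: L[3]=5 C[2]=7 → dur=7, Σ=25 | A=compute:t2 B=load:t3 [compute-bound]
step 4: L[4]=3 C[3]=3 → dur=3, Σ=28 | A=load:t4 B=compute:t3 [tied]
step 5: L[5]=3 C[4]=9 → dur=9, Σ=37 | A=compute:t4 B=load:t5 [compute-bound]
step 6: C[5]=7 → dur=7, Σ=44 | A=idle B=compute:t5 [compute-only]

step 5: A=compute:t4 B=load:t5 [compute-bound]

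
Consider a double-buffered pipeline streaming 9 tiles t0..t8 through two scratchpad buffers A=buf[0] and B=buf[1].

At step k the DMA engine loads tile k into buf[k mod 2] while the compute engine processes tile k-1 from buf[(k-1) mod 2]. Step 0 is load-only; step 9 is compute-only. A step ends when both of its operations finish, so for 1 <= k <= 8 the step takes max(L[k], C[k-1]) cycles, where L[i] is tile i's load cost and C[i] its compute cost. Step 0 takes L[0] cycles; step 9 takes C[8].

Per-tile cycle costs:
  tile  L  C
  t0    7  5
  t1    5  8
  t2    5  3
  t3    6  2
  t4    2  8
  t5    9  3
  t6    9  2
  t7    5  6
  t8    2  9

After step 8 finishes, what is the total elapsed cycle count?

[0] DMA t0→A (7c) ∥ CU idle ⇒ 7c, clock 7
[1] DMA t1→B (5c) ∥ CU A:t0 (5c) ⇒ 5c, clock 12
[2] DMA t2→A (5c) ∥ CU B:t1 (8c) ⇒ 8c, clock 20
[3] DMA t3→B (6c) ∥ CU A:t2 (3c) ⇒ 6c, clock 26
[4] DMA t4→A (2c) ∥ CU B:t3 (2c) ⇒ 2c, clock 28
[5] DMA t5→B (9c) ∥ CU A:t4 (8c) ⇒ 9c, clock 37
[6] DMA t6→A (9c) ∥ CU B:t5 (3c) ⇒ 9c, clock 46
[7] DMA t7→B (5c) ∥ CU A:t6 (2c) ⇒ 5c, clock 51
[8] DMA t8→A (2c) ∥ CU B:t7 (6c) ⇒ 6c, clock 57
[9] DMA idle ∥ CU A:t8 (9c) ⇒ 9c, clock 66

end_cycle[8] = 57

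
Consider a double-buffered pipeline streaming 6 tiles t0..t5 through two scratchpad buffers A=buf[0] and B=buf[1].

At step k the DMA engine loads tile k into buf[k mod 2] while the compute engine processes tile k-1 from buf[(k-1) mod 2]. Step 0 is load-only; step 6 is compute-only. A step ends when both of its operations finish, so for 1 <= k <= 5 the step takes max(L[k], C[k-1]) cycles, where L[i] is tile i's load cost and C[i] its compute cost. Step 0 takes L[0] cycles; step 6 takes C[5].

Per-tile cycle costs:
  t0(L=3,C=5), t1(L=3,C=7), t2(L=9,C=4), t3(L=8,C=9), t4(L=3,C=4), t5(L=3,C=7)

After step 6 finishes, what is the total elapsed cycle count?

k=0 load=t0/3c comp=- wait=3 total=3
k=1 load=t1/3c comp=t0/5c wait=5 total=8
k=2 load=t2/9c comp=t1/7c wait=9 total=17
k=3 load=t3/8c comp=t2/4c wait=8 total=25
k=4 load=t4/3c comp=t3/9c wait=9 total=34
k=5 load=t5/3c comp=t4/4c wait=4 total=38
k=6 load=- comp=t5/7c wait=7 total=45

end_cycle[6] = 45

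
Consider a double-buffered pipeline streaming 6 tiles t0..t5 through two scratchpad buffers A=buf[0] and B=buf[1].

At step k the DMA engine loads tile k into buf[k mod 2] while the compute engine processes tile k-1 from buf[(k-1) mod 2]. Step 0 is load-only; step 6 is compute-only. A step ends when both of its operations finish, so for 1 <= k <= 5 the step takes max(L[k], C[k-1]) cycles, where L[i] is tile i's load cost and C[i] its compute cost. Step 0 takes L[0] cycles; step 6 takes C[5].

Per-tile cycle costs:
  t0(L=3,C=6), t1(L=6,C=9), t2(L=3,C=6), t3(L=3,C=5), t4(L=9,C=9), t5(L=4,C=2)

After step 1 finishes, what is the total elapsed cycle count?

end_cycle[1] = 9

step 0: L[0]=3 → dur=3, Σ=3 | A=load:t0 B=idle [load-only]
step 1: L[1]=6 C[0]=6 → dur=6, Σ=9 | A=compute:t0 B=load:t1 [tied]
step 2: L[2]=3 C[1]=9 → dur=9, Σ=18 | A=load:t2 B=compute:t1 [compute-bound]
step 3: L[3]=3 C[2]=6 → dur=6, Σ=24 | A=compute:t2 B=load:t3 [compute-bound]
step 4: L[4]=9 C[3]=5 → dur=9, Σ=33 | A=load:t4 B=compute:t3 [load-bound]
step 5: L[5]=4 C[4]=9 → dur=9, Σ=42 | A=compute:t4 B=load:t5 [compute-bound]
step 6: C[5]=2 → dur=2, Σ=44 | A=idle B=compute:t5 [compute-only]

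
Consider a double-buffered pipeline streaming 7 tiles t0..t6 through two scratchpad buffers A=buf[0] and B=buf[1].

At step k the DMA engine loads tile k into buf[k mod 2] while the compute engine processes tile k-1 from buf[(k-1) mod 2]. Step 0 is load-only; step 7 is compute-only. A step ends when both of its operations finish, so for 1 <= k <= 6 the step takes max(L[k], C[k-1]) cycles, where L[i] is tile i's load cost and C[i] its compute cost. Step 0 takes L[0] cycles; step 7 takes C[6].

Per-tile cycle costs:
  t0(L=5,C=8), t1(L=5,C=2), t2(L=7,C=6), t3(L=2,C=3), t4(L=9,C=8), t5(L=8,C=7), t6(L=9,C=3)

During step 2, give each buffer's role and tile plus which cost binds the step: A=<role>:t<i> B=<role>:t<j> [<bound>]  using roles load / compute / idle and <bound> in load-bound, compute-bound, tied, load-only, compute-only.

step 2: A=load:t2 B=compute:t1 [load-bound]

k=0 load=t0/5c comp=- wait=5 total=5
k=1 load=t1/5c comp=t0/8c wait=8 total=13
k=2 load=t2/7c comp=t1/2c wait=7 total=20
k=3 load=t3/2c comp=t2/6c wait=6 total=26
k=4 load=t4/9c comp=t3/3c wait=9 total=35
k=5 load=t5/8c comp=t4/8c wait=8 total=43
k=6 load=t6/9c comp=t5/7c wait=9 total=52
k=7 load=- comp=t6/3c wait=3 total=55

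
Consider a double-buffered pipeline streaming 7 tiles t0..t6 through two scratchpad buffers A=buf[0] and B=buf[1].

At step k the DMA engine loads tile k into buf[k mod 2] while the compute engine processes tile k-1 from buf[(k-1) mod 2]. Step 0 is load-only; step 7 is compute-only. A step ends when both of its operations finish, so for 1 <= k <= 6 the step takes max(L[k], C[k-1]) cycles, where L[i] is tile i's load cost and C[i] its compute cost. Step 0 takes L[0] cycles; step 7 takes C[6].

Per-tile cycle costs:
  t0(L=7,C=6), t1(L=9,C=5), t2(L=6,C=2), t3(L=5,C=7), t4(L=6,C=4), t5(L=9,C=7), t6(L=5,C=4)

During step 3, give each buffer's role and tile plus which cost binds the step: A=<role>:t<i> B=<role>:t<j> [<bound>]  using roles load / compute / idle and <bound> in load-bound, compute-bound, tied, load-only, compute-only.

step 3: A=compute:t2 B=load:t3 [load-bound]

[0] DMA t0→A (7c) ∥ CU idle ⇒ 7c, clock 7
[1] DMA t1→B (9c) ∥ CU A:t0 (6c) ⇒ 9c, clock 16
[2] DMA t2→A (6c) ∥ CU B:t1 (5c) ⇒ 6c, clock 22
[3] DMA t3→B (5c) ∥ CU A:t2 (2c) ⇒ 5c, clock 27
[4] DMA t4→A (6c) ∥ CU B:t3 (7c) ⇒ 7c, clock 34
[5] DMA t5→B (9c) ∥ CU A:t4 (4c) ⇒ 9c, clock 43
[6] DMA t6→A (5c) ∥ CU B:t5 (7c) ⇒ 7c, clock 50
[7] DMA idle ∥ CU A:t6 (4c) ⇒ 4c, clock 54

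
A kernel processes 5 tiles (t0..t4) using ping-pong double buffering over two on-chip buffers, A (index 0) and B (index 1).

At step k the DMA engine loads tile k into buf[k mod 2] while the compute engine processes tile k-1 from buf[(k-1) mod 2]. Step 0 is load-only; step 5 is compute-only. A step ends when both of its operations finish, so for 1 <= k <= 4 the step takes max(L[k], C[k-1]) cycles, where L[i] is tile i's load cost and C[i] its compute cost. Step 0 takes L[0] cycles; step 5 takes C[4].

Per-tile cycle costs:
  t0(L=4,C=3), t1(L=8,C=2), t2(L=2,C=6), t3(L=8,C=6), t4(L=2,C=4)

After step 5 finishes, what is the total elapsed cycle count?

step 0: L[0]=4 → dur=4, Σ=4 | A=load:t0 B=idle [load-only]
step 1: L[1]=8 C[0]=3 → dur=8, Σ=12 | A=compute:t0 B=load:t1 [load-bound]
step 2: L[2]=2 C[1]=2 → dur=2, Σ=14 | A=load:t2 B=compute:t1 [tied]
step 3: L[3]=8 C[2]=6 → dur=8, Σ=22 | A=compute:t2 B=load:t3 [load-bound]
step 4: L[4]=2 C[3]=6 → dur=6, Σ=28 | A=load:t4 B=compute:t3 [compute-bound]
step 5: C[4]=4 → dur=4, Σ=32 | A=compute:t4 B=idle [compute-only]

end_cycle[5] = 32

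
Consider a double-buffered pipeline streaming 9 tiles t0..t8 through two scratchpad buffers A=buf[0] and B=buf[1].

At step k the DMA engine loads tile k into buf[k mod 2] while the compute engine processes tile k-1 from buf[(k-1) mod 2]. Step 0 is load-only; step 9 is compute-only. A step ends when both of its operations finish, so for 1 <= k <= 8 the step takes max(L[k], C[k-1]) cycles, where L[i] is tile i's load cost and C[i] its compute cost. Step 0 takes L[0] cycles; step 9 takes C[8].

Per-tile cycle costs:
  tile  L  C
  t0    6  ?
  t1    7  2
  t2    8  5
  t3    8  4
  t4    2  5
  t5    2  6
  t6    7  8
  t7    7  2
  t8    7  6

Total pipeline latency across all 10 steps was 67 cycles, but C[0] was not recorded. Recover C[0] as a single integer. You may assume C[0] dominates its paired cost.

step 0 = dur = L[0]=6 = 6
step 1 = dur = max(L[1]=7, C[0]=?) = C[0]  (unknown; binding)
step 2 = dur = max(L[2]=8, C[1]=2) = 8
step 3 = dur = max(L[3]=8, C[2]=5) = 8
step 4 = dur = max(L[4]=2, C[3]=4) = 4
step 5 = dur = max(L[5]=2, C[4]=5) = 5
step 6 = dur = max(L[6]=7, C[5]=6) = 7
step 7 = dur = max(L[7]=7, C[6]=8) = 8
step 8 = dur = max(L[8]=7, C[7]=2) = 7
step 9 = dur = C[8]=6 = 6
sum of known step durations = 59
dur[1] = total - known = 67 - 59 = 8
C[0] is the binding max in step 1, so C[0] = dur[1] = 8

C[0] = 8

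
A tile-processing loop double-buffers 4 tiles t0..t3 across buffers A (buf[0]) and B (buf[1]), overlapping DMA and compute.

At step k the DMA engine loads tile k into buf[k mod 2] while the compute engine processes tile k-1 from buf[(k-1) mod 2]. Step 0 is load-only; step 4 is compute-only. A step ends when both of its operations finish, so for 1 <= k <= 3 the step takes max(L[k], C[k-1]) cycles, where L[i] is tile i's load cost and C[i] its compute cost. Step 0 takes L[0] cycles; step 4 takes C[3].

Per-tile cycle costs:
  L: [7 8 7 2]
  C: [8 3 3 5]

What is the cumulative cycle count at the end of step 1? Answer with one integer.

end_cycle[1] = 15

[0] DMA t0→A (7c) ∥ CU idle ⇒ 7c, clock 7
[1] DMA t1→B (8c) ∥ CU A:t0 (8c) ⇒ 8c, clock 15
[2] DMA t2→A (7c) ∥ CU B:t1 (3c) ⇒ 7c, clock 22
[3] DMA t3→B (2c) ∥ CU A:t2 (3c) ⇒ 3c, clock 25
[4] DMA idle ∥ CU B:t3 (5c) ⇒ 5c, clock 30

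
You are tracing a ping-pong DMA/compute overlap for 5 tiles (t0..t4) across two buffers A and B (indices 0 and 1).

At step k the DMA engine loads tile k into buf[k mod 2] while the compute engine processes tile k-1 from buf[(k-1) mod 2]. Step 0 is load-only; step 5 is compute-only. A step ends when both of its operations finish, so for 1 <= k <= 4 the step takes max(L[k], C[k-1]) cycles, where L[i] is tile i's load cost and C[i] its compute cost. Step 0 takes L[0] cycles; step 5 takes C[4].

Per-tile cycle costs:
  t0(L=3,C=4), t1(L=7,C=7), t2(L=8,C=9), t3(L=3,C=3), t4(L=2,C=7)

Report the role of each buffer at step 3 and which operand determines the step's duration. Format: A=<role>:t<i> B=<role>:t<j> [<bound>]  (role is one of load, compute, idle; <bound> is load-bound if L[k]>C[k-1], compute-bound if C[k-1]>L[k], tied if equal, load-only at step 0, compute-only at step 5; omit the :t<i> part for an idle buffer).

[0] DMA t0→A (3c) ∥ CU idle ⇒ 3c, clock 3
[1] DMA t1→B (7c) ∥ CU A:t0 (4c) ⇒ 7c, clock 10
[2] DMA t2→A (8c) ∥ CU B:t1 (7c) ⇒ 8c, clock 18
[3] DMA t3→B (3c) ∥ CU A:t2 (9c) ⇒ 9c, clock 27
[4] DMA t4→A (2c) ∥ CU B:t3 (3c) ⇒ 3c, clock 30
[5] DMA idle ∥ CU A:t4 (7c) ⇒ 7c, clock 37

step 3: A=compute:t2 B=load:t3 [compute-bound]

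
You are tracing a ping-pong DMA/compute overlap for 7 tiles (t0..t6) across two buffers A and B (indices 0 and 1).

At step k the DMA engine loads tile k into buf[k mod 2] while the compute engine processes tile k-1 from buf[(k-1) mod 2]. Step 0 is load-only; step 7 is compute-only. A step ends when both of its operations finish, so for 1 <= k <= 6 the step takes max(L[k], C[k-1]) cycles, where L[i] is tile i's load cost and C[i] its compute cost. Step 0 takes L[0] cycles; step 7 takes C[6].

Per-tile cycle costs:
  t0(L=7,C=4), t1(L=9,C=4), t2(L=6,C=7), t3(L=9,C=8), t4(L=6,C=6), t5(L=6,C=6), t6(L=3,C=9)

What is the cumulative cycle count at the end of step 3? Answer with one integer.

k=0 load=t0/7c comp=- wait=7 total=7
k=1 load=t1/9c comp=t0/4c wait=9 total=16
k=2 load=t2/6c comp=t1/4c wait=6 total=22
k=3 load=t3/9c comp=t2/7c wait=9 total=31
k=4 load=t4/6c comp=t3/8c wait=8 total=39
k=5 load=t5/6c comp=t4/6c wait=6 total=45
k=6 load=t6/3c comp=t5/6c wait=6 total=51
k=7 load=- comp=t6/9c wait=9 total=60

end_cycle[3] = 31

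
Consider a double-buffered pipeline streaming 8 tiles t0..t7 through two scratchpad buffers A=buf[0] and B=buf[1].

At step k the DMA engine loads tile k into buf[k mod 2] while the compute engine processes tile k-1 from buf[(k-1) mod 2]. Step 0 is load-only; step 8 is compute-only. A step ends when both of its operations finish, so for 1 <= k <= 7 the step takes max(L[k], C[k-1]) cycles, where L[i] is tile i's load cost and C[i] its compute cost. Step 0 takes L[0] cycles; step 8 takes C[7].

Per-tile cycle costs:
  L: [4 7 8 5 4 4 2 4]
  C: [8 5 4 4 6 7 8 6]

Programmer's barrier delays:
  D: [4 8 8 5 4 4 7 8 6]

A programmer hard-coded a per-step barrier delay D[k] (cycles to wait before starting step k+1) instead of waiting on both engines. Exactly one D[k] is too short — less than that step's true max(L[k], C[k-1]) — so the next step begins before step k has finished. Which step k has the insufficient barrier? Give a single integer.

step 0: need L[0]=4 = 4; D[0]=4 ok
step 1: need max(L[1]=7,C[0]=8) = 8; D[1]=8 ok
step 2: need max(L[2]=8,C[1]=5) = 8; D[2]=8 ok
step 3: need max(L[3]=5,C[2]=4) = 5; D[3]=5 ok
step 4: need max(L[4]=4,C[3]=4) = 4; D[4]=4 ok
step 5: need max(L[5]=4,C[4]=6) = 6; D[5]=4 SHORT
step 6: need max(L[6]=2,C[5]=7) = 7; D[6]=7 ok
step 7: need max(L[7]=4,C[6]=8) = 8; D[7]=8 ok
step 8: need C[7]=6 = 6; D[8]=6 ok

hazard at step 5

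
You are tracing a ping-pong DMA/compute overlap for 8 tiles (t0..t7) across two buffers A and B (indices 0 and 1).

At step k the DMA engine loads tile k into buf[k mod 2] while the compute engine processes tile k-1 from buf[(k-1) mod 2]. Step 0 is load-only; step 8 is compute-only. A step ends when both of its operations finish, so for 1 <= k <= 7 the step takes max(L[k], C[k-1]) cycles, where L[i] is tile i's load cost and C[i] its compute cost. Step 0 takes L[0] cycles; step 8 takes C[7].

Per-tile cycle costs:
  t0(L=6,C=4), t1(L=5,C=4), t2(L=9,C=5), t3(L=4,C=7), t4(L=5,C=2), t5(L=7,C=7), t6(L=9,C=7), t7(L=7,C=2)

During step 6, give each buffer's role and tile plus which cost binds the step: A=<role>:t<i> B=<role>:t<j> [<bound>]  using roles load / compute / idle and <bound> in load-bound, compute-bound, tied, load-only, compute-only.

  0. 6=6c; end=6; A:t0 B:-
  1. max(5,4)=5c; end=11; A:t0 B:t1
  2. max(9,4)=9c; end=20; A:t2 B:t1
  3. max(4,5)=5c; end=25; A:t2 B:t3
  4. max(5,7)=7c; end=32; A:t4 B:t3
  5. max(7,2)=7c; end=39; A:t4 B:t5
  6. max(9,7)=9c; end=48; A:t6 B:t5
  7. max(7,7)=7c; end=55; A:t6 B:t7
  8. 2=2c; end=57; A:t6 B:t7

step 6: A=load:t6 B=compute:t5 [load-bound]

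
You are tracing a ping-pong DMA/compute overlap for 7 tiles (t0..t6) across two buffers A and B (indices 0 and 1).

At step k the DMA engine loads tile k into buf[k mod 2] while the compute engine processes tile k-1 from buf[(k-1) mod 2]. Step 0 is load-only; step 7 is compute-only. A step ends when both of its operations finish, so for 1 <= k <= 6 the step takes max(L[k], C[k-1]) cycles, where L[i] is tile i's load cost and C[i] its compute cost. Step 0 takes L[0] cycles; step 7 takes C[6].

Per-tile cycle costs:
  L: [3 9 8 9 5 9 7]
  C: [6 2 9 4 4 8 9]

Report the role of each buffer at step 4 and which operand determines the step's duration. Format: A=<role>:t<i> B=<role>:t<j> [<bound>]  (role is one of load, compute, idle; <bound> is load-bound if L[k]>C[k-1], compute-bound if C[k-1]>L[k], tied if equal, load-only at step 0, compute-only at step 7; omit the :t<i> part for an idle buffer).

step 4: A=load:t4 B=compute:t3 [load-bound]

k=0 load=t0/3c comp=- wait=3 total=3
k=1 load=t1/9c comp=t0/6c wait=9 total=12
k=2 load=t2/8c comp=t1/2c wait=8 total=20
k=3 load=t3/9c comp=t2/9c wait=9 total=29
k=4 load=t4/5c comp=t3/4c wait=5 total=34
k=5 load=t5/9c comp=t4/4c wait=9 total=43
k=6 load=t6/7c comp=t5/8c wait=8 total=51
k=7 load=- comp=t6/9c wait=9 total=60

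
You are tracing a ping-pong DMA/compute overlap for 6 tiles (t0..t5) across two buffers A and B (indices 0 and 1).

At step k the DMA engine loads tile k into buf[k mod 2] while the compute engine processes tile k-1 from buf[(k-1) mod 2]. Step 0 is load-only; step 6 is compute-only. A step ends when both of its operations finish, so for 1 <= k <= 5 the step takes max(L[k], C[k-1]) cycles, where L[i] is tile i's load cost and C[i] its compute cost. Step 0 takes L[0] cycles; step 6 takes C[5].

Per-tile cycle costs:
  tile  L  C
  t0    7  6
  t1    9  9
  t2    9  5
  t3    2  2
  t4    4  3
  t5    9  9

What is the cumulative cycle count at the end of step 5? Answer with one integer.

end_cycle[5] = 43

[0] DMA t0→A (7c) ∥ CU idle ⇒ 7c, clock 7
[1] DMA t1→B (9c) ∥ CU A:t0 (6c) ⇒ 9c, clock 16
[2] DMA t2→A (9c) ∥ CU B:t1 (9c) ⇒ 9c, clock 25
[3] DMA t3→B (2c) ∥ CU A:t2 (5c) ⇒ 5c, clock 30
[4] DMA t4→A (4c) ∥ CU B:t3 (2c) ⇒ 4c, clock 34
[5] DMA t5→B (9c) ∥ CU A:t4 (3c) ⇒ 9c, clock 43
[6] DMA idle ∥ CU B:t5 (9c) ⇒ 9c, clock 52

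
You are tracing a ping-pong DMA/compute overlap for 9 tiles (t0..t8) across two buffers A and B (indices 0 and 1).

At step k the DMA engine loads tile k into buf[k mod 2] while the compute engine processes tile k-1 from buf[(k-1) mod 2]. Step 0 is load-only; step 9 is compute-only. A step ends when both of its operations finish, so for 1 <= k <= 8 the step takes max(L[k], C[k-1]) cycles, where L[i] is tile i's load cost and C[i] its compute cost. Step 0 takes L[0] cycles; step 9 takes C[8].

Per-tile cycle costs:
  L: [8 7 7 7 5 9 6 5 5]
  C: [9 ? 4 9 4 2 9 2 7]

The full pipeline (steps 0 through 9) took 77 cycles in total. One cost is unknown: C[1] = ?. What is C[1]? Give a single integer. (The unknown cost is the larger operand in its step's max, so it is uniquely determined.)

step 0 | dur = L[0]=8 = 8
step 1 | dur = max(L[1]=7, C[0]=9) = 9
step 2 | dur = max(L[2]=7, C[1]=?) = C[1]  (unknown; binding)
step 3 | dur = max(L[3]=7, C[2]=4) = 7
step 4 | dur = max(L[4]=5, C[3]=9) = 9
step 5 | dur = max(L[5]=9, C[4]=4) = 9
step 6 | dur = max(L[6]=6, C[5]=2) = 6
step 7 | dur = max(L[7]=5, C[6]=9) = 9
step 8 | dur = max(L[8]=5, C[7]=2) = 5
step 9 | dur = C[8]=7 = 7
sum of known step durations = 69
dur[2] = total - known = 77 - 69 = 8
C[1] is the binding max in step 2, so C[1] = dur[2] = 8

C[1] = 8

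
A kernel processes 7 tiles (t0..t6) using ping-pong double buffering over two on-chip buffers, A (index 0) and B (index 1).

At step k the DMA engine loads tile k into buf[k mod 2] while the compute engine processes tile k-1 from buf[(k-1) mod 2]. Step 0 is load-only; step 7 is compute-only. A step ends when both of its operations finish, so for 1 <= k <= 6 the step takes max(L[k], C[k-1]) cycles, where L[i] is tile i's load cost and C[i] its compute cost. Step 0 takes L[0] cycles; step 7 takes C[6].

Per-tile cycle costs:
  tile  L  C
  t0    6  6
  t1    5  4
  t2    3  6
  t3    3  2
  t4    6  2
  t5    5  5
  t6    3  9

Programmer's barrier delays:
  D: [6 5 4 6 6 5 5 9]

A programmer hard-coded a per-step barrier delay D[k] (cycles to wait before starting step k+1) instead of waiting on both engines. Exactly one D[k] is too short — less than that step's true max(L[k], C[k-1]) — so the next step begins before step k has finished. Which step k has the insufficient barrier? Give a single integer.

k=0 barrier L[0]=6→6c, D[0]=6 ok
k=1 barrier max(L[1]=5,C[0]=6)→6c, D[1]=5 SHORT
k=2 barrier max(L[2]=3,C[1]=4)→4c, D[2]=4 ok
k=3 barrier max(L[3]=3,C[2]=6)→6c, D[3]=6 ok
k=4 barrier max(L[4]=6,C[3]=2)→6c, D[4]=6 ok
k=5 barrier max(L[5]=5,C[4]=2)→5c, D[5]=5 ok
k=6 barrier max(L[6]=3,C[5]=5)→5c, D[6]=5 ok
k=7 barrier C[6]=9→9c, D[7]=9 ok

hazard at step 1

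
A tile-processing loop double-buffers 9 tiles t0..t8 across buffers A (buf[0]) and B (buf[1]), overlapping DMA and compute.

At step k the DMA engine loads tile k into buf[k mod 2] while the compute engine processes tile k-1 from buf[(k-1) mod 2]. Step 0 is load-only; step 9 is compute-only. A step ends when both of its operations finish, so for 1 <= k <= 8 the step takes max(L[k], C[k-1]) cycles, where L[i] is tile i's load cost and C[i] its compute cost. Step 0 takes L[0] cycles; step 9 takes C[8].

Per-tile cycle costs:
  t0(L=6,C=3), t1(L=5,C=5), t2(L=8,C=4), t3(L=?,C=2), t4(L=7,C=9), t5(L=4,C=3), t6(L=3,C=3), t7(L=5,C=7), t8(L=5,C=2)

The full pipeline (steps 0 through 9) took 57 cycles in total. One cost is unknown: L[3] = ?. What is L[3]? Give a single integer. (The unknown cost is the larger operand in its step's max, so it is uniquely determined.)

L[3] = 5

step 0 | dur = L[0]=6 = 6
step 1 | dur = max(L[1]=5, C[0]=3) = 5
step 2 | dur = max(L[2]=8, C[1]=5) = 8
step 3 | dur = max(L[3]=?, C[2]=4) = L[3]  (unknown; binding)
step 4 | dur = max(L[4]=7, C[3]=2) = 7
step 5 | dur = max(L[5]=4, C[4]=9) = 9
step 6 | dur = max(L[6]=3, C[5]=3) = 3
step 7 | dur = max(L[7]=5, C[6]=3) = 5
step 8 | dur = max(L[8]=5, C[7]=7) = 7
step 9 | dur = C[8]=2 = 2
sum of known step durations = 52
dur[3] = total - known = 57 - 52 = 5
L[3] is the binding max in step 3, so L[3] = dur[3] = 5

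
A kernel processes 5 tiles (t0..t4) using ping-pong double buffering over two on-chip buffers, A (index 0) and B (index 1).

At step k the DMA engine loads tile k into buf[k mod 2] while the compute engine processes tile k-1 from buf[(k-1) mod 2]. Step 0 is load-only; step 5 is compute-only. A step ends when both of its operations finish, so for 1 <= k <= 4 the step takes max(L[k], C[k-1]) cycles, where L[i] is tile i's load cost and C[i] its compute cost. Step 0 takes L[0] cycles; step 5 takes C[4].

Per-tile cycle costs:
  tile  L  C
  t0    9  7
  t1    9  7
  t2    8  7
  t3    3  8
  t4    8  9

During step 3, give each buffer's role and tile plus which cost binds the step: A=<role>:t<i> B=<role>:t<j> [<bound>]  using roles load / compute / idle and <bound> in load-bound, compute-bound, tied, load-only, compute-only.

[0] DMA t0→A (9c) ∥ CU idle ⇒ 9c, clock 9
[1] DMA t1→B (9c) ∥ CU A:t0 (7c) ⇒ 9c, clock 18
[2] DMA t2→A (8c) ∥ CU B:t1 (7c) ⇒ 8c, clock 26
[3] DMA t3→B (3c) ∥ CU A:t2 (7c) ⇒ 7c, clock 33
[4] DMA t4→A (8c) ∥ CU B:t3 (8c) ⇒ 8c, clock 41
[5] DMA idle ∥ CU A:t4 (9c) ⇒ 9c, clock 50

step 3: A=compute:t2 B=load:t3 [compute-bound]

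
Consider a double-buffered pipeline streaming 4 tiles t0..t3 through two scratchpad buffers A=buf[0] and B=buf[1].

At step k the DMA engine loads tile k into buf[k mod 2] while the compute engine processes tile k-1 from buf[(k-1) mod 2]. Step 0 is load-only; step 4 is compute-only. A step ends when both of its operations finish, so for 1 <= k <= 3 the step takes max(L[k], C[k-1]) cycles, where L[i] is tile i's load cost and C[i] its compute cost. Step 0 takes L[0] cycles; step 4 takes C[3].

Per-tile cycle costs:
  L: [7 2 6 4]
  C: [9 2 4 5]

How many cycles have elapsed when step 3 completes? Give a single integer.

end_cycle[3] = 26

k=0 load=t0/7c comp=- wait=7 total=7
k=1 load=t1/2c comp=t0/9c wait=9 total=16
k=2 load=t2/6c comp=t1/2c wait=6 total=22
k=3 load=t3/4c comp=t2/4c wait=4 total=26
k=4 load=- comp=t3/5c wait=5 total=31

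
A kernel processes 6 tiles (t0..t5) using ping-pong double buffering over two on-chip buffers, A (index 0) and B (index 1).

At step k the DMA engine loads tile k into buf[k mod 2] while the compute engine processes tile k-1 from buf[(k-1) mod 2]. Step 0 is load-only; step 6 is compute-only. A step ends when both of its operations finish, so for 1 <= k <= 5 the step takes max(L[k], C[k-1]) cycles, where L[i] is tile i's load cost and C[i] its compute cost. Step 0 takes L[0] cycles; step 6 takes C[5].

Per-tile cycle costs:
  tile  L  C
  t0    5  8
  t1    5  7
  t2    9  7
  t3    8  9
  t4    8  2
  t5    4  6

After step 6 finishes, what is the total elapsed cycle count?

end_cycle[6] = 49

k=0 load=t0/5c comp=- wait=5 total=5
k=1 load=t1/5c comp=t0/8c wait=8 total=13
k=2 load=t2/9c comp=t1/7c wait=9 total=22
k=3 load=t3/8c comp=t2/7c wait=8 total=30
k=4 load=t4/8c comp=t3/9c wait=9 total=39
k=5 load=t5/4c comp=t4/2c wait=4 total=43
k=6 load=- comp=t5/6c wait=6 total=49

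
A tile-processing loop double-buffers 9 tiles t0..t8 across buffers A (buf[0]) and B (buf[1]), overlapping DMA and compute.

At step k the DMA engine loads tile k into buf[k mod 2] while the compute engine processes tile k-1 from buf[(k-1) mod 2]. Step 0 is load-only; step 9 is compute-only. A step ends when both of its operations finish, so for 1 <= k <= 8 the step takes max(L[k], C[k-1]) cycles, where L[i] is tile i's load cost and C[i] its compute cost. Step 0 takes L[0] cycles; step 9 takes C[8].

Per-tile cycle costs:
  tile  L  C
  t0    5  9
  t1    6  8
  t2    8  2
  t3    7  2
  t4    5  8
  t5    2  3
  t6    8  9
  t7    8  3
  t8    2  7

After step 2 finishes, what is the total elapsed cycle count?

  0. 5=5c; end=5; A:t0 B:-
  1. max(6,9)=9c; end=14; A:t0 B:t1
  2. max(8,8)=8c; end=22; A:t2 B:t1
  3. max(7,2)=7c; end=29; A:t2 B:t3
  4. max(5,2)=5c; end=34; A:t4 B:t3
  5. max(2,8)=8c; end=42; A:t4 B:t5
  6. max(8,3)=8c; end=50; A:t6 B:t5
  7. max(8,9)=9c; end=59; A:t6 B:t7
  8. max(2,3)=3c; end=62; A:t8 B:t7
  9. 7=7c; end=69; A:t8 B:t7

end_cycle[2] = 22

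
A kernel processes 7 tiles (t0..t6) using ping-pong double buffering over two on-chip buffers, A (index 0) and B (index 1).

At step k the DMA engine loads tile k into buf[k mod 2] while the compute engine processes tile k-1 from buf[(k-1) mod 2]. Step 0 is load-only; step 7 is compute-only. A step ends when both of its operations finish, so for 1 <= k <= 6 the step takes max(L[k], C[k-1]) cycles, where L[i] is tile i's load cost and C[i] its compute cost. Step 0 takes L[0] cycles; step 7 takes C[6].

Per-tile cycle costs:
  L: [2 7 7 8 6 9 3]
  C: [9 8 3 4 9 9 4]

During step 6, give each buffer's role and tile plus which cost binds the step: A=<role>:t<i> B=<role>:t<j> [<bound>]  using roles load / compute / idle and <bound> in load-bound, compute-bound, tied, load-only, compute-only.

step 6: A=load:t6 B=compute:t5 [compute-bound]

  0. 2=2c; end=2; A:t0 B:-
  1. max(7,9)=9c; end=11; A:t0 B:t1
  2. max(7,8)=8c; end=19; A:t2 B:t1
  3. max(8,3)=8c; end=27; A:t2 B:t3
  4. max(6,4)=6c; end=33; A:t4 B:t3
  5. max(9,9)=9c; end=42; A:t4 B:t5
  6. max(3,9)=9c; end=51; A:t6 B:t5
  7. 4=4c; end=55; A:t6 B:t5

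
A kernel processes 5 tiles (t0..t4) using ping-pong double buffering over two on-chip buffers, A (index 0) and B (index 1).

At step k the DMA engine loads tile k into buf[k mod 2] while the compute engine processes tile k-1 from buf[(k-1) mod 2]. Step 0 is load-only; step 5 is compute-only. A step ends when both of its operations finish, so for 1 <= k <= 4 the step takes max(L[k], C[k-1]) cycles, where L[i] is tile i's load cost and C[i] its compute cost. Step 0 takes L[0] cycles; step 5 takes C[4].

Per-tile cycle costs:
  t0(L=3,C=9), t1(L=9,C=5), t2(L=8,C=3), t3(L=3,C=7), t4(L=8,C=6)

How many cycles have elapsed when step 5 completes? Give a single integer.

end_cycle[5] = 37

k=0 load=t0/3c comp=- wait=3 total=3
k=1 load=t1/9c comp=t0/9c wait=9 total=12
k=2 load=t2/8c comp=t1/5c wait=8 total=20
k=3 load=t3/3c comp=t2/3c wait=3 total=23
k=4 load=t4/8c comp=t3/7c wait=8 total=31
k=5 load=- comp=t4/6c wait=6 total=37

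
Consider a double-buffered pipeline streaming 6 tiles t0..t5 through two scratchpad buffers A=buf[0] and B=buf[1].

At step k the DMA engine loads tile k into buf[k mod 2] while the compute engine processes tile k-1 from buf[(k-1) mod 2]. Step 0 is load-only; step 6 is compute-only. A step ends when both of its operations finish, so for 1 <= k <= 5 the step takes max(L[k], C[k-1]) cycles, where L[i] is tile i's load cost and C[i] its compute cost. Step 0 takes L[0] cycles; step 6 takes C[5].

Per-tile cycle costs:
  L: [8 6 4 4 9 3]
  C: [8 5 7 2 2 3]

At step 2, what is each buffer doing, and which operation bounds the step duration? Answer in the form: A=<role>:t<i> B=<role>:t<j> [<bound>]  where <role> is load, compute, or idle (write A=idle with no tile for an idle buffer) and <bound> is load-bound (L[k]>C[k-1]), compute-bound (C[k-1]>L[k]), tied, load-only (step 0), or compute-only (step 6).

step 2: A=load:t2 B=compute:t1 [compute-bound]

k=0 load=t0/8c comp=- wait=8 total=8
k=1 load=t1/6c comp=t0/8c wait=8 total=16
k=2 load=t2/4c comp=t1/5c wait=5 total=21
k=3 load=t3/4c comp=t2/7c wait=7 total=28
k=4 load=t4/9c comp=t3/2c wait=9 total=37
k=5 load=t5/3c comp=t4/2c wait=3 total=40
k=6 load=- comp=t5/3c wait=3 total=43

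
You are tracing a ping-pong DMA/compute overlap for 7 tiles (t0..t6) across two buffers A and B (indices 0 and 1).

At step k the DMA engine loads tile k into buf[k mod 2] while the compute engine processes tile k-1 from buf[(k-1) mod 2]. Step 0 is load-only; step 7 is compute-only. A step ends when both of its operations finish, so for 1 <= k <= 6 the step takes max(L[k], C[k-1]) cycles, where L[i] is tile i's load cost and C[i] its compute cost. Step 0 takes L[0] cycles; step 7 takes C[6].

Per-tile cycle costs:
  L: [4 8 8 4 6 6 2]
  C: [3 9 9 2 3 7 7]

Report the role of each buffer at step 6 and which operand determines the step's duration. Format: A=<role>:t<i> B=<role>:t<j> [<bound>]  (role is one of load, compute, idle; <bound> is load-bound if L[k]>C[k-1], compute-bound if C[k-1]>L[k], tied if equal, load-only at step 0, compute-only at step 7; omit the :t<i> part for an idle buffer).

  0. 4=4c; end=4; A:t0 B:-
  1. max(8,3)=8c; end=12; A:t0 B:t1
  2. max(8,9)=9c; end=21; A:t2 B:t1
  3. max(4,9)=9c; end=30; A:t2 B:t3
  4. max(6,2)=6c; end=36; A:t4 B:t3
  5. max(6,3)=6c; end=42; A:t4 B:t5
  6. max(2,7)=7c; end=49; A:t6 B:t5
  7. 7=7c; end=56; A:t6 B:t5

step 6: A=load:t6 B=compute:t5 [compute-bound]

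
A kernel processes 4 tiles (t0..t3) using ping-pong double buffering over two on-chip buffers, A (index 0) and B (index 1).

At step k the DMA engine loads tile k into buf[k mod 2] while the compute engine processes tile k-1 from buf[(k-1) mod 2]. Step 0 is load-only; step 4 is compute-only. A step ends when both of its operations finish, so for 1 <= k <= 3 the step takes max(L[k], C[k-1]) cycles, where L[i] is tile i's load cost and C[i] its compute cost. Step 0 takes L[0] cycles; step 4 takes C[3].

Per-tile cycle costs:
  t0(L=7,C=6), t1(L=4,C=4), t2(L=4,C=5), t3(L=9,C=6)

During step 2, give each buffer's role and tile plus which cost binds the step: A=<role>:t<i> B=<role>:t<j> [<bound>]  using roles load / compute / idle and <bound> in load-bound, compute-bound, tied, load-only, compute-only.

k=0 load=t0/7c comp=- wait=7 total=7
k=1 load=t1/4c comp=t0/6c wait=6 total=13
k=2 load=t2/4c comp=t1/4c wait=4 total=17
k=3 load=t3/9c comp=t2/5c wait=9 total=26
k=4 load=- comp=t3/6c wait=6 total=32

step 2: A=load:t2 B=compute:t1 [tied]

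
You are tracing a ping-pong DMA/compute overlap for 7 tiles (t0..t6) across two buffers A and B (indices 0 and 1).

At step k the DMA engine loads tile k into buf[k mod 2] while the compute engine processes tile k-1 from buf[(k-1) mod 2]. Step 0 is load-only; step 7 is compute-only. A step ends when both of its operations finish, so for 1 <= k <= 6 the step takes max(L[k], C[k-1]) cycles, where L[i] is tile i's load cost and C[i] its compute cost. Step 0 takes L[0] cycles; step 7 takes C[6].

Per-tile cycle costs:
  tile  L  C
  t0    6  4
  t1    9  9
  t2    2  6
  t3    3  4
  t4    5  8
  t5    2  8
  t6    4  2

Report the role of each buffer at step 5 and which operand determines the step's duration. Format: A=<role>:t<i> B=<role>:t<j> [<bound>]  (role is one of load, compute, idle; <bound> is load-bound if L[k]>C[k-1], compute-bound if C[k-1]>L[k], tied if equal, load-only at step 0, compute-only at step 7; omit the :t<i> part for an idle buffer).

  0. 6=6c; end=6; A:t0 B:-
  1. max(9,4)=9c; end=15; A:t0 B:t1
  2. max(2,9)=9c; end=24; A:t2 B:t1
  3. max(3,6)=6c; end=30; A:t2 B:t3
  4. max(5,4)=5c; end=35; A:t4 B:t3
  5. max(2,8)=8c; end=43; A:t4 B:t5
  6. max(4,8)=8c; end=51; A:t6 B:t5
  7. 2=2c; end=53; A:t6 B:t5

step 5: A=compute:t4 B=load:t5 [compute-bound]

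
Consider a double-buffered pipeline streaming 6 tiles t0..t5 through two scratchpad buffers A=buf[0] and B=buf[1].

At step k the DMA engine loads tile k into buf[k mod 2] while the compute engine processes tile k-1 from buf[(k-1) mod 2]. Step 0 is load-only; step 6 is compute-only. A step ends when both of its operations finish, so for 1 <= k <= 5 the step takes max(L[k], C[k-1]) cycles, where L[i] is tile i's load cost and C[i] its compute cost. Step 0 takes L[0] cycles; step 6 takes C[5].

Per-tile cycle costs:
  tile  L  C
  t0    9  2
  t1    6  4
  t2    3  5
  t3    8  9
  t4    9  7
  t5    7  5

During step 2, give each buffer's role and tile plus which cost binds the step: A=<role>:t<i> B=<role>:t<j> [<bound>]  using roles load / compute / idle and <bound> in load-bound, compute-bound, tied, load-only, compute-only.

step 2: A=load:t2 B=compute:t1 [compute-bound]

[0] DMA t0→A (9c) ∥ CU idle ⇒ 9c, clock 9
[1] DMA t1→B (6c) ∥ CU A:t0 (2c) ⇒ 6c, clock 15
[2] DMA t2→A (3c) ∥ CU B:t1 (4c) ⇒ 4c, clock 19
[3] DMA t3→B (8c) ∥ CU A:t2 (5c) ⇒ 8c, clock 27
[4] DMA t4→A (9c) ∥ CU B:t3 (9c) ⇒ 9c, clock 36
[5] DMA t5→B (7c) ∥ CU A:t4 (7c) ⇒ 7c, clock 43
[6] DMA idle ∥ CU B:t5 (5c) ⇒ 5c, clock 48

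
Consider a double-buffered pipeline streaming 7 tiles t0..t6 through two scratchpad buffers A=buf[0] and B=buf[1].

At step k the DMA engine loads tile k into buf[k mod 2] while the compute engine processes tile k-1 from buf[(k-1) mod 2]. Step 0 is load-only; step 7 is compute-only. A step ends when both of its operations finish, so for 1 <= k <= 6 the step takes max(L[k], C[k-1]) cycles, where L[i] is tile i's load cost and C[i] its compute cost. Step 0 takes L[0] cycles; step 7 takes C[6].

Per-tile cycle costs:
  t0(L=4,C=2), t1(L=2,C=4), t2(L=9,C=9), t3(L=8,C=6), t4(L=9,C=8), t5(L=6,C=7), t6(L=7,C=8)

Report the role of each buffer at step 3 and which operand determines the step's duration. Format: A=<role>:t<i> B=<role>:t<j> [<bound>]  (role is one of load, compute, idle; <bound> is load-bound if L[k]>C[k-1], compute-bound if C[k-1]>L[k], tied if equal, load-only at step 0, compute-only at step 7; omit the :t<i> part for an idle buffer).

step 3: A=compute:t2 B=load:t3 [compute-bound]

[0] DMA t0→A (4c) ∥ CU idle ⇒ 4c, clock 4
[1] DMA t1→B (2c) ∥ CU A:t0 (2c) ⇒ 2c, clock 6
[2] DMA t2→A (9c) ∥ CU B:t1 (4c) ⇒ 9c, clock 15
[3] DMA t3→B (8c) ∥ CU A:t2 (9c) ⇒ 9c, clock 24
[4] DMA t4→A (9c) ∥ CU B:t3 (6c) ⇒ 9c, clock 33
[5] DMA t5→B (6c) ∥ CU A:t4 (8c) ⇒ 8c, clock 41
[6] DMA t6→A (7c) ∥ CU B:t5 (7c) ⇒ 7c, clock 48
[7] DMA idle ∥ CU A:t6 (8c) ⇒ 8c, clock 56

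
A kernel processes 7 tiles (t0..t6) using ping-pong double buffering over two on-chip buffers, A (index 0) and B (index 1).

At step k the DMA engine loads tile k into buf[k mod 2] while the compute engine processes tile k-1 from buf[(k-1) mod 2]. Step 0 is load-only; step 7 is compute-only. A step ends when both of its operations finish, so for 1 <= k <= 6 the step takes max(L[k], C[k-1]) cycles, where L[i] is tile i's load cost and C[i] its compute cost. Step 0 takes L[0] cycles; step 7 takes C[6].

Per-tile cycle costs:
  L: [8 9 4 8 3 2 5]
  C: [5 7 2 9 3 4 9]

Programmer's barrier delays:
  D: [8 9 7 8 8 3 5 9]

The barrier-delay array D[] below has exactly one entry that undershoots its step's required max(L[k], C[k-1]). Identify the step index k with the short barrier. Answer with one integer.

hazard at step 4

[0] required=L[0]=8=8 vs D=8 ok
[1] required=max(L[1]=9,C[0]=5)=9 vs D=9 ok
[2] required=max(L[2]=4,C[1]=7)=7 vs D=7 ok
[3] required=max(L[3]=8,C[2]=2)=8 vs D=8 ok
[4] required=max(L[4]=3,C[3]=9)=9 vs D=8 SHORT
[5] required=max(L[5]=2,C[4]=3)=3 vs D=3 ok
[6] required=max(L[6]=5,C[5]=4)=5 vs D=5 ok
[7] required=C[6]=9=9 vs D=9 ok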